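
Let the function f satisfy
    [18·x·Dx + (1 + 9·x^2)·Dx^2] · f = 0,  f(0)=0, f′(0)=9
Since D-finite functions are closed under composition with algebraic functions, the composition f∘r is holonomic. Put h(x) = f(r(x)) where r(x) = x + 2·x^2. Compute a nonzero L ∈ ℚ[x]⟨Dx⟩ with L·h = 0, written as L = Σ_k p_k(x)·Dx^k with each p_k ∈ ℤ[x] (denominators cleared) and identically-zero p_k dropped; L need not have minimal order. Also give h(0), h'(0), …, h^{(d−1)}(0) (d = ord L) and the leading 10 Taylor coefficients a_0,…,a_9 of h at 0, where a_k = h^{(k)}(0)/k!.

L = (-4 + 18·x + 144·x^2 + 432·x^3 + 432·x^4)·Dx + (1 + 4·x + 9·x^2 + 72·x^3 + 180·x^4 + 144·x^5)·Dx^2  (order 2).
h: a_k = 0, 9, 18, -27, -162, -891/5, 1242, 34263/7, -1458, -60507, …
ICs: h(0) = 0, h′(0) = 9.

f: a_k = 0, 9, 0, -27, 0, 729/5, 0, -6561/7, 0, 6561, …
h₀=f(r): pull back L_f along r ⇒ L₀.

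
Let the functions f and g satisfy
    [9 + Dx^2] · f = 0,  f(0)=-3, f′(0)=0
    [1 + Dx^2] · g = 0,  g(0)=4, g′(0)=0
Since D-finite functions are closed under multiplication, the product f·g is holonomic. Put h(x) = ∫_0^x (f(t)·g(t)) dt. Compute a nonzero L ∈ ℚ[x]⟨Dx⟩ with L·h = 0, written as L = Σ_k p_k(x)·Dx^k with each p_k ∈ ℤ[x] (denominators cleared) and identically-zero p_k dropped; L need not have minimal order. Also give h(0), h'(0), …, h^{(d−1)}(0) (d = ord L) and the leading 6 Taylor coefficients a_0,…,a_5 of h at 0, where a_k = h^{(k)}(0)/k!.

L = 64·Dx + 20·Dx^3 + Dx^5  (order 5).
h: a_k = 0, -12, 0, 20, 0, -68/5, …
ICs: h(0) = 0, h′(0) = -12, h′′(0) = 0, h′′′(0) = 120, h′′′′(0) = 0.

f: a_k = -3, 0, 27/2, 0, -81/8, 0, …
g: a_k = 4, 0, -2, 0, 1/6, 0, …
Product ⇒ symmetric product L₀, ord ≤ 4.
Integrate: L := L₀·Dx.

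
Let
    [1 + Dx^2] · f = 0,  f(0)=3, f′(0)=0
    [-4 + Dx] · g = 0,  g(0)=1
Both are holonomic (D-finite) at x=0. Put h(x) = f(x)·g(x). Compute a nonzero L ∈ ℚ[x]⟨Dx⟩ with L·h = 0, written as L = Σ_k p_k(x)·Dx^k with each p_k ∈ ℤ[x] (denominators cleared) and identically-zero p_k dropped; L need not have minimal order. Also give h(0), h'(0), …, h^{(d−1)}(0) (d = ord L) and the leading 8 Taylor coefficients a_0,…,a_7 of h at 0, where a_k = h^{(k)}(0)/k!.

f: a_k = 3, 0, -3/2, 0, 1/8, 0, -1/240, 0, …
g: a_k = 1, 4, 8, 32/3, 32/3, 128/15, 256/45, 1024/315, …
f·g: L₀ = L_f ⊗_s L_g, ord ≤ 2·1.
L = 17 - 8·Dx + Dx^2  (order 2).
h: a_k = 3, 12, 45/2, 26, 161/8, 101/10, 33/16, -727/420, …
ICs: h(0) = 3, h′(0) = 12.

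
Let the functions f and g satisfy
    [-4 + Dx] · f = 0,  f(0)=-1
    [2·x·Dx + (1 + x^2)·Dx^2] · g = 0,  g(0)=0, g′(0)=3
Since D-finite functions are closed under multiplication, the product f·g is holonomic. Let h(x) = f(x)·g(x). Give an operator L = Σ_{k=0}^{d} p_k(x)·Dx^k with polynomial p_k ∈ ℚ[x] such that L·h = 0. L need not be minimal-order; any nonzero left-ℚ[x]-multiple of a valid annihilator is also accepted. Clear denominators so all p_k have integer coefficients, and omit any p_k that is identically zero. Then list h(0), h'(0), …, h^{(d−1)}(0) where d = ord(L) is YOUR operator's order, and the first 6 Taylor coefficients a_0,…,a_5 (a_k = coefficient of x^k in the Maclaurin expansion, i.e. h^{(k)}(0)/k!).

f: a_k = -1, -4, -8, -32/3, -32/3, -128/15, …
g: a_k = 0, 3, 0, -1, 0, 3/5, …
L₀ := L_f ⊗_s L_g (sym. prod.), ord ≤ 2.
L = (16 - 8·x + 16·x^2) + (-8 + 2·x - 8·x^2)·Dx + (1 + x^2)·Dx^2  (order 2).
h: a_k = 0, -3, -12, -23, -28, -123/5, …
ICs: h(0) = 0, h′(0) = -3.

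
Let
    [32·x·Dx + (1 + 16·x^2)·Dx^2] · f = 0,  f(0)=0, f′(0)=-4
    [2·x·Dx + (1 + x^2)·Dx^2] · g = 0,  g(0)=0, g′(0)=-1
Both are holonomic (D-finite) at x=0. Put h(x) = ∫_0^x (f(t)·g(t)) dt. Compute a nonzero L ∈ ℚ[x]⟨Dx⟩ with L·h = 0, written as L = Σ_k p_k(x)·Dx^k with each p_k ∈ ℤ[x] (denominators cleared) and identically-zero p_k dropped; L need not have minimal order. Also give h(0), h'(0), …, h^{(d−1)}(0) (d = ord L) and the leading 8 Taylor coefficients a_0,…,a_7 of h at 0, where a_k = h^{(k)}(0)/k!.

L = (-384·x - 10880·x^3 - 16384·x^5 + 34816·x^7 + 98304·x^9)·Dx^2 + (-68 - 3916·x^2 - 19584·x^4 - 14336·x^6 + 121856·x^8 + 147456·x^10)·Dx^3 + (-136·x - 2632·x^3 - 6528·x^5 + 16448·x^7 + 69632·x^9 + 49152·x^11)·Dx^4 + (-1 - 34·x^2 - 305·x^4 + 4880·x^8 + 8704·x^10 + 4096·x^12)·Dx^5  (order 5).
h: a_k = 0, 0, 0, 4/3, 0, -68/15, 0, 9572/315, …
ICs: h(0) = 0, h′(0) = 0, h′′(0) = 0, h′′′(0) = 8, h′′′′(0) = 0.

f: a_k = 0, -4, 0, 64/3, 0, -1024/5, 0, 16384/7, …
g: a_k = 0, -1, 0, 1/3, 0, -1/5, 0, 1/7, …
Sym-product of L_f,L_g gives L₀ (≤ ord 4).
h=∫h₀ ⇒ L = L₀·Dx.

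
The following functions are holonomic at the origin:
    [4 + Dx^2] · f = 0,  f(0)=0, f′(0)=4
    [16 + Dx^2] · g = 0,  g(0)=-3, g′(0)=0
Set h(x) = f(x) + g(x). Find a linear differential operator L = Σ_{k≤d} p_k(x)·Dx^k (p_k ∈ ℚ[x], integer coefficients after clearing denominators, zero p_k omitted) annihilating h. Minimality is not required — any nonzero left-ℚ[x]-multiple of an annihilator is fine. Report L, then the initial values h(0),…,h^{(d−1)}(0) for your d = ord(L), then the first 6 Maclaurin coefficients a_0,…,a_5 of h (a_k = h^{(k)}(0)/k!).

f: a_k = 0, 4, 0, -8/3, 0, 8/15, …
g: a_k = -3, 0, 24, 0, -32, 0, …
L₀ := lclm(L_f,L_g); ord L₀ ≤ 2+2.
L = 64 + 20·Dx^2 + Dx^4  (order 4).
h: a_k = -3, 4, 24, -8/3, -32, 8/15, …
ICs: h(0) = -3, h′(0) = 4, h′′(0) = 48, h′′′(0) = -16.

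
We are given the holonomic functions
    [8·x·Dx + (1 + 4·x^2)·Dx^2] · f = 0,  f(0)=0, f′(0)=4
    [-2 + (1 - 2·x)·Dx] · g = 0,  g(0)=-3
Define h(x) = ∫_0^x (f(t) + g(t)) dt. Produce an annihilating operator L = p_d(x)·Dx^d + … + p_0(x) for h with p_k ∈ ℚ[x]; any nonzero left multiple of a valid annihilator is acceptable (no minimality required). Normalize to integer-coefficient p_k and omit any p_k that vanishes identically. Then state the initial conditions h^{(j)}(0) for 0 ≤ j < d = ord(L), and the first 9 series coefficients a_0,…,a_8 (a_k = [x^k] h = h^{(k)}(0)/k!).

f: a_k = 0, 4, 0, -16/3, 0, 64/5, 0, -256/7, 0, …
g: a_k = -3, -6, -12, -24, -48, -96, -192, -384, -768, …
Weyl lclm of L_f,L_g ⇒ L₀ (ord ≤ 3).
h=∫h₀ ⇒ L = L₀·Dx.
L = (8 - 64·x - 96·x^2)·Dx^2 + (-8 + 8·x - 32·x^2 - 96·x^3)·Dx^3 + (1 - 16·x^4)·Dx^4  (order 4).
h: a_k = 0, -3, -1, -4, -22/3, -48/5, -208/15, -192/7, -368/7, …
ICs: h(0) = 0, h′(0) = -3, h′′(0) = -2, h′′′(0) = -24.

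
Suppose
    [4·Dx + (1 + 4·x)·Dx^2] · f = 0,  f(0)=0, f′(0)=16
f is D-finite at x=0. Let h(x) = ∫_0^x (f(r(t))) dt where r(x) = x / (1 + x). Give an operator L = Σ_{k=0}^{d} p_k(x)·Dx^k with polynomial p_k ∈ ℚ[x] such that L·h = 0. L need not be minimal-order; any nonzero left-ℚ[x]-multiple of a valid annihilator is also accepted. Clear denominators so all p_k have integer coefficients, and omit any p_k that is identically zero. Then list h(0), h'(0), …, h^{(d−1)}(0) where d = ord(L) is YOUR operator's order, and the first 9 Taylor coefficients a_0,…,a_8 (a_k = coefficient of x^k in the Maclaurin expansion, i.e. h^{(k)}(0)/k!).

L = (6 + 10·x)·Dx^2 + (1 + 6·x + 5·x^2)·Dx^3  (order 3).
h: a_k = 0, 0, 8, -16, 124/3, -624/5, 6248/15, -1488, 39062/7, …
ICs: h(0) = 0, h′(0) = 0, h′′(0) = 16.

f: a_k = 0, 16, -32, 256/3, -256, 4096/5, -8192/3, 65536/7, -32768, …
Substitute x→r, Dx→(1/r')Dx; clear ⇒ L₀.
h=∫h₀ ⇒ L = L₀·Dx.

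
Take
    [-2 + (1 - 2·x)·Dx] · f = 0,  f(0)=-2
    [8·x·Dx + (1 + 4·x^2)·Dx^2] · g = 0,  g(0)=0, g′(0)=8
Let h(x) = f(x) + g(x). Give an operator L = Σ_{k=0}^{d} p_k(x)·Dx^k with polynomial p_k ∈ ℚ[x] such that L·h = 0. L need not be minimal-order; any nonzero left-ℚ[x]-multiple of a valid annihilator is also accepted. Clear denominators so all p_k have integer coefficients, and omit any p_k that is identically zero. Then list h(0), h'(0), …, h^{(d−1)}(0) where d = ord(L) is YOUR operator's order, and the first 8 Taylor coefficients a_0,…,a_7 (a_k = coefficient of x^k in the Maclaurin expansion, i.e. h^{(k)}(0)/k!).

L = (-8 + 64·x + 96·x^2)·Dx + (8 - 8·x + 32·x^2 + 96·x^3)·Dx^2 + (-1 + 16·x^4)·Dx^3  (order 3).
h: a_k = -2, 4, -8, -80/3, -32, -192/5, -128, -2304/7, …
ICs: h(0) = -2, h′(0) = 4, h′′(0) = -16.

f: a_k = -2, -4, -8, -16, -32, -64, -128, -256, …
g: a_k = 0, 8, 0, -32/3, 0, 128/5, 0, -512/7, …
Weyl lclm of L_f,L_g ⇒ L₀ (ord ≤ 3).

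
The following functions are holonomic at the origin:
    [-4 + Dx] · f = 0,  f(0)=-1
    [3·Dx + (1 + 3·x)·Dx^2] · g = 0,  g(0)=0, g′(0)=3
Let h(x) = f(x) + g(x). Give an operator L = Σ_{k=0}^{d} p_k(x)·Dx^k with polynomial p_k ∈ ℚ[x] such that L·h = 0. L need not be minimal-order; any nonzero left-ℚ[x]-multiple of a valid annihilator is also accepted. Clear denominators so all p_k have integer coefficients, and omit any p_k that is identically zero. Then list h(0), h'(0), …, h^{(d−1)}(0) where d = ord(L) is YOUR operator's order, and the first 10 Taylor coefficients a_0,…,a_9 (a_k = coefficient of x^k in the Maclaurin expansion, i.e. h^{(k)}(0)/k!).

f: a_k = -1, -4, -8, -32/3, -32/3, -128/15, -256/45, -1024/315, -512/315, -2048/2835, …
g: a_k = 0, 3, -9/2, 9, -81/4, 243/5, -243/2, 2187/7, -6561/8, 2187, …
L₀ := lclm(L_f,L_g); ord L₀ ≤ 1+2.
L = (-120 - 144·x)·Dx + (2 - 96·x - 144·x^2)·Dx^2 + (7 + 33·x + 36·x^2)·Dx^3  (order 3).
h: a_k = -1, -1, -25/2, -5/3, -371/12, 601/15, -11447/90, 13913/45, -2070811/2520, 6198097/2835, …
ICs: h(0) = -1, h′(0) = -1, h′′(0) = -25.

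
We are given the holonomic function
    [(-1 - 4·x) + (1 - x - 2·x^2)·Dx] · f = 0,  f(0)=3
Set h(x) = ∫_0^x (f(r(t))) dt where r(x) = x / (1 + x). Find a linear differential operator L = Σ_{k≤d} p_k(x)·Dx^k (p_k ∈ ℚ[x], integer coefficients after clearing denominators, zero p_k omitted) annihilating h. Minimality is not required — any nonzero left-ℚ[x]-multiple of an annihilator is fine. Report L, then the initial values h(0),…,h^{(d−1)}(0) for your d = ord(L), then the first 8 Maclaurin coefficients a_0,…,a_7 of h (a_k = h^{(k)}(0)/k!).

L = (1 + 5·x)·Dx + (-1 - 2·x + x^2 + 2·x^3)·Dx^2  (order 2).
h: a_k = 0, 3, 3/2, 2, 0, 12/5, -2, 36/7, …
ICs: h(0) = 0, h′(0) = 3.

f: a_k = 3, 3, 9, 15, 33, 63, 129, 255, …
h₀=f(r): pull back L_f along r ⇒ L₀.
h=∫h₀ ⇒ L = L₀·Dx.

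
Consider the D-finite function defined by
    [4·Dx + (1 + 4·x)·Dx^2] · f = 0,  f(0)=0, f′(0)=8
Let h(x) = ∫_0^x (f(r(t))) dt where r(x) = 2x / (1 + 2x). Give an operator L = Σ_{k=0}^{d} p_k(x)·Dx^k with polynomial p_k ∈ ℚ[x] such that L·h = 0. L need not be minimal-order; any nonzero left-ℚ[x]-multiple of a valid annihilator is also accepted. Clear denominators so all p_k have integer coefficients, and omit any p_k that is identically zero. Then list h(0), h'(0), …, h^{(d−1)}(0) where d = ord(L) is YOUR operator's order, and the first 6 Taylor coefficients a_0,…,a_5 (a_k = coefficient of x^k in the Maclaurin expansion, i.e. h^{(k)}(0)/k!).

L = (12 + 40·x)·Dx^2 + (1 + 12·x + 20·x^2)·Dx^3  (order 3).
h: a_k = 0, 0, 8, -32, 496/3, -4992/5, …
ICs: h(0) = 0, h′(0) = 0, h′′(0) = 16.

f: a_k = 0, 8, -16, 128/3, -128, 2048/5, …
Substitute x→r, Dx→(1/r')Dx; clear ⇒ L₀.
Integrate: L := L₀·Dx.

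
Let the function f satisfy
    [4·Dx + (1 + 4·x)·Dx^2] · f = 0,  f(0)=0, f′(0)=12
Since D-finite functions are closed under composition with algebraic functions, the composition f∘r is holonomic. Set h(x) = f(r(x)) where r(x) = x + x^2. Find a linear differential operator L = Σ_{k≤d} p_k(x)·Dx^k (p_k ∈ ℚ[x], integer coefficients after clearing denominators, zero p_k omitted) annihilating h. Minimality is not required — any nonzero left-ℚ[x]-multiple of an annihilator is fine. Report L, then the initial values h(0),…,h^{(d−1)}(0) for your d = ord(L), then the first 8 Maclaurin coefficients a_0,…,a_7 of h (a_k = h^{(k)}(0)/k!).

f: a_k = 0, 12, -24, 64, -192, 3072/5, -2048, 49152/7, …
f∘r: x↦r, Dx↦Dx/r' in L_f ⇒ L₀.
L = 2·Dx + (1 + 2·x)·Dx^2  (order 2).
h: a_k = 0, 12, -12, 16, -24, 192/5, -64, 768/7, …
ICs: h(0) = 0, h′(0) = 12.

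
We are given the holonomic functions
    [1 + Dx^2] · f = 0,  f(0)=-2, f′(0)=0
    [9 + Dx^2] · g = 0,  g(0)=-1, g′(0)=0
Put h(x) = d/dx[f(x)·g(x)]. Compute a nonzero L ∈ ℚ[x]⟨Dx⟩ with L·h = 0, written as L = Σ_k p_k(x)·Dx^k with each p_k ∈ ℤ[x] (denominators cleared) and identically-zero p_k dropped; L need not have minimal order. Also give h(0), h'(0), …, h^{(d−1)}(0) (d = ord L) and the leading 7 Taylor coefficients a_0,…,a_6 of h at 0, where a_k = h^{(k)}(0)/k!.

f: a_k = -2, 0, 1, 0, -1/12, 0, 1/360, …
g: a_k = -1, 0, 9/2, 0, -27/8, 0, 81/80, …
Product ⇒ symmetric product L₀, ord ≤ 4.
Derive L from L₀ (diff closure).
L = 64 + 20·Dx^2 + Dx^4  (order 4).
h: a_k = 0, -20, 0, 136/3, 0, -104/3, 0, …
ICs: h(0) = 0, h′(0) = -20, h′′(0) = 0, h′′′(0) = 272.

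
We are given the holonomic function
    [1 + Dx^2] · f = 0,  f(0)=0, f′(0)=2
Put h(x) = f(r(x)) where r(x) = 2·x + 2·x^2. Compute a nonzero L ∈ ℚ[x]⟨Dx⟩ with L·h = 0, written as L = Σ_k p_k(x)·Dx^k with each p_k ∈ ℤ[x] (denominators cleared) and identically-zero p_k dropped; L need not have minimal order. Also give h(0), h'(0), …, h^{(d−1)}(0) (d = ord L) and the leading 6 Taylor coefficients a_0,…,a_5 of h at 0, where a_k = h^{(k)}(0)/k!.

f: a_k = 0, 2, 0, -1/3, 0, 1/60, …
f∘r: x↦r, Dx↦Dx/r' in L_f ⇒ L₀.
L = (4 + 24·x + 48·x^2 + 32·x^3) - 2·Dx + (1 + 2·x)·Dx^2  (order 2).
h: a_k = 0, 4, 4, -8/3, -8, -112/15, …
ICs: h(0) = 0, h′(0) = 4.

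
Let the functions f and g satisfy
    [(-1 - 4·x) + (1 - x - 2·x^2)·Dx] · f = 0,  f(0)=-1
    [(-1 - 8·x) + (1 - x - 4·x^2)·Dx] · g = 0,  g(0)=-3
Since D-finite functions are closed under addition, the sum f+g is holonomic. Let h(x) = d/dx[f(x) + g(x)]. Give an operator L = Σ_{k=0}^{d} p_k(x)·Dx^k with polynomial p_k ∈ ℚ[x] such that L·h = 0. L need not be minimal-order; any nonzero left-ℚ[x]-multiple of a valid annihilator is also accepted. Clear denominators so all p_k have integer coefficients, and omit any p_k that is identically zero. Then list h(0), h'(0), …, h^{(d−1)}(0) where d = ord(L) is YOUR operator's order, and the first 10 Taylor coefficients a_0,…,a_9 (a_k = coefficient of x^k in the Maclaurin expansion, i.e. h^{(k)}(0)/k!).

L = (-6 - 336·x - 480·x^2 - 1824·x^3 - 3864·x^4 - 6528·x^5 + 2304·x^6) + (6 + 66·x + 156·x^2 + 168·x^3 + 162·x^4 - 3768·x^5 - 3456·x^6 + 1536·x^7)·Dx + (-1 + 2·x - 13·x^2 - 28·x^3 + 222·x^4 + 134·x^5 - 612·x^6 - 320·x^7 + 192·x^8)·Dx^2  (order 2).
h: a_k = -4, -36, -96, -392, -1080, -3516, -9856, -29328, -82152, -234500, …
ICs: h(0) = -4, h′(0) = -36.

f: a_k = -1, -1, -3, -5, -11, -21, -43, -85, -171, -341, …
g: a_k = -3, -3, -15, -27, -87, -195, -543, -1323, -3495, -8787, …
L₀ := lclm(L_f,L_g); ord L₀ ≤ 1+1.
Differentiate: ansatz ord ≤ ord L₀ ⇒ L.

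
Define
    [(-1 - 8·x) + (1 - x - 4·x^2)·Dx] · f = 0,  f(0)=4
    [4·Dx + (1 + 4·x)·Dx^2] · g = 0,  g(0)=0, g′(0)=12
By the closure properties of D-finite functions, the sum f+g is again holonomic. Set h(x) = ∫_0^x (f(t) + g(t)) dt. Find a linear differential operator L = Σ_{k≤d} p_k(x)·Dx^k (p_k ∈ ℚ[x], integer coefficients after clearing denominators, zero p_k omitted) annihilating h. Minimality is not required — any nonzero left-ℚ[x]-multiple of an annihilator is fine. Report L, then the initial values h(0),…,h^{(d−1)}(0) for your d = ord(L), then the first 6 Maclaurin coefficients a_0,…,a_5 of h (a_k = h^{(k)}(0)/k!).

L = (268 + 1616·x + 5504·x^2 + 4608·x^3 + 6144·x^4)·Dx^2 + (11 + 360·x + 3008·x^2 + 7680·x^3 + 9472·x^4 + 10240·x^5)·Dx^3 + (-7 - 67·x - 154·x^2 + 136·x^3 + 928·x^4 + 2176·x^5 + 2048·x^6)·Dx^4  (order 4).
h: a_k = 0, 4, 8, -4/3, 25, -76/5, …
ICs: h(0) = 0, h′(0) = 4, h′′(0) = 16, h′′′(0) = -8.

f: a_k = 4, 4, 20, 36, 116, 260, …
g: a_k = 0, 12, -24, 64, -192, 3072/5, …
L₀ := lclm(L_f,L_g); ord L₀ ≤ 1+2.
h=∫₀ˣh₀: take L = L₀·Dx.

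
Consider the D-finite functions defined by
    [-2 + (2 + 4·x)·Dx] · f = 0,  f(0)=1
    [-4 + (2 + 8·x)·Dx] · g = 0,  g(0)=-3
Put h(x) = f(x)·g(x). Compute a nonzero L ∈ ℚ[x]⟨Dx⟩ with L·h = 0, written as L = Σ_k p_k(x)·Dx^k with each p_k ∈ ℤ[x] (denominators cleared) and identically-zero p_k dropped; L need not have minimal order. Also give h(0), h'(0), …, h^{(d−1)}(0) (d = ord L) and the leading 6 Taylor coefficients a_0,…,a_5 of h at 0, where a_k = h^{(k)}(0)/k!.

f: a_k = 1, 1, -1/2, 1/2, -5/8, 7/8, …
g: a_k = -3, -6, 6, -12, 30, -84, …
f·g: L₀ = L_f ⊗_s L_g, ord ≤ 1·1.
L = (-3 - 8·x) + (1 + 6·x + 8·x^2)·Dx  (order 1).
h: a_k = -3, -9, 3/2, -9/2, 111/8, -351/8, …
ICs: h(0) = -3.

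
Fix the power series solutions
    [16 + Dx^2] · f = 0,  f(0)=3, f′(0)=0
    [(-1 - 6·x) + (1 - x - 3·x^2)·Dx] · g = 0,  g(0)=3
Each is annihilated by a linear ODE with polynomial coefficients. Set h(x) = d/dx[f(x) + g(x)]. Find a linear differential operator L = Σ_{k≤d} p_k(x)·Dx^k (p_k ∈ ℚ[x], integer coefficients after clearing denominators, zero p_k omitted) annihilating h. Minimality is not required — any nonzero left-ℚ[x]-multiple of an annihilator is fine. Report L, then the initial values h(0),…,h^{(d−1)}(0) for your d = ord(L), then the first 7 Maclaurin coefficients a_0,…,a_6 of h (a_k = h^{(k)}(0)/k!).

f: a_k = 3, 0, -24, 0, 32, 0, -256/15, …
g: a_k = 3, 3, 12, 21, 57, 120, 291, …
L₀ := lclm(L_f,L_g); ord L₀ ≤ 2+1.
Differentiate: ansatz ord ≤ ord L₀ ⇒ L.
L = (4672 + 20416·x + 66304·x^2 + 32640·x^3 + 66240·x^4 + 62208·x^5 + 62208·x^6) + (-464 - 2352·x + 3792·x^2 + 6752·x^3 - 2400·x^4 + 5184·x^5 + 24192·x^6 + 20736·x^7)·Dx + (292 + 1276·x + 4144·x^2 + 2040·x^3 + 4140·x^4 + 3888·x^5 + 3888·x^6)·Dx^2 + (-29 - 147·x + 237·x^2 + 422·x^3 - 150·x^4 + 324·x^5 + 1512·x^6 + 1296·x^7)·Dx^3  (order 3).
h: a_k = 3, -24, 63, 356, 600, 8218/5, 4557, …
ICs: h(0) = 3, h′(0) = -24, h′′(0) = 126.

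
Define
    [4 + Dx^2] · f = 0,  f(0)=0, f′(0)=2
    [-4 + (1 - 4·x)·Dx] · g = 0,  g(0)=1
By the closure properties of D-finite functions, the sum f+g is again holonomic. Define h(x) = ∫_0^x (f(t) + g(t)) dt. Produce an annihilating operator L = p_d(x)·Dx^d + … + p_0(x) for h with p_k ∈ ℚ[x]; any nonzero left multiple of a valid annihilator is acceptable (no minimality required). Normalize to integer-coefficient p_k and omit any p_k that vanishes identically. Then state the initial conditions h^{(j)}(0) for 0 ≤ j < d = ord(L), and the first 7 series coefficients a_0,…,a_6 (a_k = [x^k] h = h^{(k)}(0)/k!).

f: a_k = 0, 2, 0, -4/3, 0, 4/15, 0, …
g: a_k = 1, 4, 16, 64, 256, 1024, 4096, …
L₀ := lclm(L_f,L_g); ord L₀ ≤ 2+1.
Integrate: L := L₀·Dx.
L = (-400 + 128·x - 256·x^2)·Dx + (36 - 176·x + 192·x^2 - 256·x^3)·Dx^2 + (-100 + 32·x - 64·x^2)·Dx^3 + (9 - 44·x + 48·x^2 - 64·x^3)·Dx^4  (order 4).
h: a_k = 0, 1, 3, 16/3, 47/3, 256/5, 7682/45, …
ICs: h(0) = 0, h′(0) = 1, h′′(0) = 6, h′′′(0) = 32.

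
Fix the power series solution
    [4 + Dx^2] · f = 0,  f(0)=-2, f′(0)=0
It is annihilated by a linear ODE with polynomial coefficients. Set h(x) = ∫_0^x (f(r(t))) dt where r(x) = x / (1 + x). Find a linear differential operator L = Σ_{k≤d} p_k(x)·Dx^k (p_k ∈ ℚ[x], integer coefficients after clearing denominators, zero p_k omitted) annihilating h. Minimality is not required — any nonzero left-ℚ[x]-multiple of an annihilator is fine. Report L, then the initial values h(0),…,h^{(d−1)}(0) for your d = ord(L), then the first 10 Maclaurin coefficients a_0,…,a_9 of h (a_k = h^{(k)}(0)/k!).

f: a_k = -2, 0, 4, 0, -4/3, 0, 8/45, 0, -4/315, 0, …
f∘r: x↦r, Dx↦Dx/r' in L_f ⇒ L₀.
∫: right-multiply L₀ by Dx.
L = 4·Dx + (2 + 6·x + 6·x^2 + 2·x^3)·Dx^2 + (1 + 4·x + 6·x^2 + 4·x^3 + x^4)·Dx^3  (order 3).
h: a_k = 0, -2, 0, 4/3, -2, 32/15, -16/9, 44/45, 1/5, -4708/2835, …
ICs: h(0) = 0, h′(0) = -2, h′′(0) = 0.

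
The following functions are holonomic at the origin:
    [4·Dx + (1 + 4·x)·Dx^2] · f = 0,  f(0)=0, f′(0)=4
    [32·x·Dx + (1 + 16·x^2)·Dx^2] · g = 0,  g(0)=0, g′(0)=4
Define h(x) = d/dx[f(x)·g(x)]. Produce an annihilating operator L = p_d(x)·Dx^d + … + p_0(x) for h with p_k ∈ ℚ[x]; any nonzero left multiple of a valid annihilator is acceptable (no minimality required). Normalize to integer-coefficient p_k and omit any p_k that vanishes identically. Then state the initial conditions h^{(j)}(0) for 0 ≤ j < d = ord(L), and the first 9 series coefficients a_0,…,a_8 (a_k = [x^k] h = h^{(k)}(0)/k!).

f: a_k = 0, 4, -8, 64/3, -64, 1024/5, -2048/3, 16384/7, -8192, …
g: a_k = 0, 4, 0, -64/3, 0, 1024/5, 0, -16384/7, 0, …
Sym-product of L_f,L_g gives L₀ (≤ ord 4).
Differentiate: ansatz ord ≤ ord L₀ ⇒ L.
L = (1536 + 11264·x + 81920·x^2 + 638976·x^3 + 1966080·x^4 + 3407872·x^5 + 4194304·x^7) + (288 + 7936·x + 78848·x^2 + 495616·x^3 + 2228224·x^4 + 6094848·x^5 + 9175040·x^6 + 3145728·x^7 + 14680064·x^8)·Dx + (48 + 1024·x + 12288·x^2 + 79872·x^3 + 368640·x^4 + 1277952·x^5 + 3145728·x^6 + 4718592·x^7 + 3145728·x^8 + 8388608·x^9)·Dx^2 + (5 + 72·x + 592·x^2 + 3584·x^3 + 16896·x^4 + 61440·x^5 + 172032·x^6 + 393216·x^7 + 589824·x^8 + 524288·x^9 + 1048576·x^10)·Dx^3  (order 3).
h: a_k = 0, 32, -96, 0, -1280/3, 106496/15, -315392/15, 0, -3964928/35, …
ICs: h(0) = 0, h′(0) = 32, h′′(0) = -192.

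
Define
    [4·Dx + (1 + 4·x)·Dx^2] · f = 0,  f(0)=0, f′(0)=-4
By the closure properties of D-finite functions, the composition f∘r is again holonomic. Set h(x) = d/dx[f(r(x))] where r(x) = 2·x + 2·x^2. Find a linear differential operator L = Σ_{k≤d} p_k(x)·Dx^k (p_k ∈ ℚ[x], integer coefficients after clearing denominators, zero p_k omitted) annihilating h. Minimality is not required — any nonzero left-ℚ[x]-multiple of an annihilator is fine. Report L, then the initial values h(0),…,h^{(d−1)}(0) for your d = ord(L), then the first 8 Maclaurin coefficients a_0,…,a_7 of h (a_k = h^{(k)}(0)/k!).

f: a_k = 0, -4, 8, -64/3, 64, -1024/5, 2048/3, -16384/7, …
h₀=f(r): pull back L_f along r ⇒ L₀.
Differentiate: ansatz ord ≤ ord L₀ ⇒ L.
L = (6 + 16·x + 16·x^2) + (1 + 10·x + 24·x^2 + 16·x^3)·Dx  (order 1).
h: a_k = -8, 48, -320, 2176, -14848, 101376, -692224, 4726784, …
ICs: h(0) = -8.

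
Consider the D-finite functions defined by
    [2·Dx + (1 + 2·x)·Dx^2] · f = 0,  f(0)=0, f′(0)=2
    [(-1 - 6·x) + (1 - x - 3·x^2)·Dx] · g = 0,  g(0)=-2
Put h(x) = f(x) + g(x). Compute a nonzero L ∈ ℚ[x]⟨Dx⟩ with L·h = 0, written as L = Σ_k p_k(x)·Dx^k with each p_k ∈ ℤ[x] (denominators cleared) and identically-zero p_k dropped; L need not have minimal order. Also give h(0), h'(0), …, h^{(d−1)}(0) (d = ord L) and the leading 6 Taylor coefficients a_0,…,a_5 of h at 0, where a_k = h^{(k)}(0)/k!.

f: a_k = 0, 2, -2, 8/3, -4, 32/5, …
g: a_k = -2, -2, -8, -14, -38, -80, …
h₀=f+g: left-lcm gives L₀, ord ≤ 3.
L = (-74 - 412·x - 948·x^2 - 864·x^3 - 648·x^4)·Dx + (-17 - 212·x - 890·x^2 - 1644·x^3 - 1764·x^4 - 1080·x^5)·Dx^2 + (5 + 27·x + 33·x^2 - 68·x^3 - 276·x^4 - 396·x^5 - 216·x^6)·Dx^3  (order 3).
h: a_k = -2, 0, -10, -34/3, -42, -368/5, …
ICs: h(0) = -2, h′(0) = 0, h′′(0) = -20.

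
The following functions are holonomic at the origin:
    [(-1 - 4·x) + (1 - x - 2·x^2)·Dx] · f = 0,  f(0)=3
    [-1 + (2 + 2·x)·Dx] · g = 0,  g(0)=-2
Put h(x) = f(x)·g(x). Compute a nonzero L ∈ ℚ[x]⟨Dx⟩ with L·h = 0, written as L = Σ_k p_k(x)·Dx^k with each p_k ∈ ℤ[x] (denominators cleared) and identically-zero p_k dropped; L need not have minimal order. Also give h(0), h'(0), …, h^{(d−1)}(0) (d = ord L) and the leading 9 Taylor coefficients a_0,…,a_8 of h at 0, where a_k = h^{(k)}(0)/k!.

L = (3 + 6·x) + (-2 + 2·x + 4·x^2)·Dx  (order 1).
h: a_k = -6, -9, -81/4, -309/8, -5049/64, -20007/128, -160749/512, -641709/1024, -20553993/16384, …
ICs: h(0) = -6.

f: a_k = 3, 3, 9, 15, 33, 63, 129, 255, 513, …
g: a_k = -2, -1, 1/4, -1/8, 5/64, -7/128, 21/512, -33/1024, 429/16384, …
f·g: L₀ = L_f ⊗_s L_g, ord ≤ 1·1.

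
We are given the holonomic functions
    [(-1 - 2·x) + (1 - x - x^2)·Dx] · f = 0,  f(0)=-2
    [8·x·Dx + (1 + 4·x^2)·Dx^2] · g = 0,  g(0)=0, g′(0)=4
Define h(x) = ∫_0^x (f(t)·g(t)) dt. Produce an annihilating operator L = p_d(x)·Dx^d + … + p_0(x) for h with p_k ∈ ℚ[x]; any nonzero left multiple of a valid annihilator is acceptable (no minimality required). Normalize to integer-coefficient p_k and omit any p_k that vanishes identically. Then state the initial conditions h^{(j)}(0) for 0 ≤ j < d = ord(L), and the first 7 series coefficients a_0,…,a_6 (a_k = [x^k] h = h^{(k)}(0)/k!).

f: a_k = -2, -2, -4, -6, -10, -16, -26, …
g: a_k = 0, 4, 0, -16/3, 0, 64/5, 0, …
f·g: L₀ = L_f ⊗_s L_g, ord ≤ 1·2.
h=∫h₀ ⇒ L = L₀·Dx.
L = (2 + 8·x + 24·x^2)·Dx + (2 - 4·x + 16·x^2 + 24·x^3)·Dx^2 + (-1 + x - 3·x^2 + 4·x^3 + 4·x^4)·Dx^3  (order 3).
h: a_k = 0, 0, -4, -8/3, -4/3, -8/3, -332/45, …
ICs: h(0) = 0, h′(0) = 0, h′′(0) = -8.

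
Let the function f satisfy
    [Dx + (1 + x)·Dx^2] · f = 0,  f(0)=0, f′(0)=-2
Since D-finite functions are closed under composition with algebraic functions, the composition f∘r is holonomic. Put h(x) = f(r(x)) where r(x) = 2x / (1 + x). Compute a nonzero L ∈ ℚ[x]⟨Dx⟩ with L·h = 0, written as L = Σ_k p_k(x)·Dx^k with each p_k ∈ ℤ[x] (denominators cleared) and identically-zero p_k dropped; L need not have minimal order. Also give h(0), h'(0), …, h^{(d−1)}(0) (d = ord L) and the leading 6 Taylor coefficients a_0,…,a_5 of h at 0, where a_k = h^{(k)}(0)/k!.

L = (4 + 6·x)·Dx + (1 + 4·x + 3·x^2)·Dx^2  (order 2).
h: a_k = 0, -4, 8, -52/3, 40, -484/5, …
ICs: h(0) = 0, h′(0) = -4.

f: a_k = 0, -2, 1, -2/3, 1/2, -2/5, …
Substitute x→r, Dx→(1/r')Dx; clear ⇒ L₀.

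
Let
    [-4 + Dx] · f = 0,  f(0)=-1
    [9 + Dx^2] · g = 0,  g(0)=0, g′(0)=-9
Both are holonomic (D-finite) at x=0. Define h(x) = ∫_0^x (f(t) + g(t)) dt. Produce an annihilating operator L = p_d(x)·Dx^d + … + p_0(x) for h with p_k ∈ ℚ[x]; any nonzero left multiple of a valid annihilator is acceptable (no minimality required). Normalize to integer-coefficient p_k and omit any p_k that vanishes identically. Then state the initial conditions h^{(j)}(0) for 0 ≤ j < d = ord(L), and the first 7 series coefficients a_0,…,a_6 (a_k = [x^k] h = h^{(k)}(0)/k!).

L = -36·Dx + 9·Dx^2 - 4·Dx^3 + Dx^4  (order 4).
h: a_k = 0, -1, -13/2, -8/3, 17/24, -32/15, -1753/720, …
ICs: h(0) = 0, h′(0) = -1, h′′(0) = -13, h′′′(0) = -16.

f: a_k = -1, -4, -8, -32/3, -32/3, -128/15, -256/45, …
g: a_k = 0, -9, 0, 27/2, 0, -243/40, 0, …
Sum ⇒ L₀ = lclm(L_f,L_g) in ℚ(x)⟨Dx⟩.
∫: right-multiply L₀ by Dx.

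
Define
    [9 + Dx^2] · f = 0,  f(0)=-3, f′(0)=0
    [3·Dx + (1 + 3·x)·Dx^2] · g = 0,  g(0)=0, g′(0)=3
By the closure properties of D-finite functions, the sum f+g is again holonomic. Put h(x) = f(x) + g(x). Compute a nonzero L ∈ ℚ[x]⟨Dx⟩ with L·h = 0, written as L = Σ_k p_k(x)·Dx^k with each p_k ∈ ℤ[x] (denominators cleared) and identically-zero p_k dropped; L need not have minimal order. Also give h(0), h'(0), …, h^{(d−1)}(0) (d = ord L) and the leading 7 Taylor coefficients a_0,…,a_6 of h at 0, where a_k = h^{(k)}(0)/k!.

L = (63 + 54·x + 81·x^2)·Dx + (9 + 45·x + 81·x^2 + 81·x^3)·Dx^2 + (7 + 6·x + 9·x^2)·Dx^3 + (1 + 5·x + 9·x^2 + 9·x^3)·Dx^4  (order 4).
h: a_k = -3, 3, 9, 9, -243/8, 243/5, -9477/80, …
ICs: h(0) = -3, h′(0) = 3, h′′(0) = 18, h′′′(0) = 54.

f: a_k = -3, 0, 27/2, 0, -81/8, 0, 243/80, …
g: a_k = 0, 3, -9/2, 9, -81/4, 243/5, -243/2, …
Sum ⇒ L₀ = lclm(L_f,L_g) in ℚ(x)⟨Dx⟩.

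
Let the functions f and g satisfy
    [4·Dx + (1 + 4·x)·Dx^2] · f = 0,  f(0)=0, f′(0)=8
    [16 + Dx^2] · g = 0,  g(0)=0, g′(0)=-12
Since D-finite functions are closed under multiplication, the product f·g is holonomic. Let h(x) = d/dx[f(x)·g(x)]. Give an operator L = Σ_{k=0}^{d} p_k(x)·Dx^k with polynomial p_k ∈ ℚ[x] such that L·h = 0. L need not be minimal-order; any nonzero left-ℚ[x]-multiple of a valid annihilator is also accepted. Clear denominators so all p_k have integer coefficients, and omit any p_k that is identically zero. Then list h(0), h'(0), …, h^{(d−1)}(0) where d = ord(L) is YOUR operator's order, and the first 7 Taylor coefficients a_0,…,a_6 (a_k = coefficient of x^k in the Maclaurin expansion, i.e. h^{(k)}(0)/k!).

f: a_k = 0, 8, -16, 128/3, -128, 2048/5, -4096/3, …
g: a_k = 0, -12, 0, 32, 0, -128/5, 0, …
f·g: L₀ = L_f ⊗_s L_g, ord ≤ 2·2.
Derive L from L₀ (diff closure).
L = (-6400 - 45056·x - 172032·x^2 + 196608·x^3 + 2818048·x^4 + 6291456·x^5 + 4194304·x^6) + (-1536 - 8192·x + 20480·x^2 + 245760·x^3 + 655360·x^4 + 524288·x^5)·Dx + (-448 - 2816·x - 3584·x^2 + 73728·x^3 + 401408·x^4 + 786432·x^5 + 524288·x^6)·Dx^2 + (-96 - 512·x + 1280·x^2 + 15360·x^3 + 40960·x^4 + 32768·x^5)·Dx^3 + (-3 + 448·x^2 + 3840·x^3 + 14080·x^4 + 24576·x^5 + 16384·x^6)·Dx^4  (order 4).
h: a_k = 0, -192, 576, -1024, 5120, -22528, 444416/5, …
ICs: h(0) = 0, h′(0) = -192, h′′(0) = 1152, h′′′(0) = -6144.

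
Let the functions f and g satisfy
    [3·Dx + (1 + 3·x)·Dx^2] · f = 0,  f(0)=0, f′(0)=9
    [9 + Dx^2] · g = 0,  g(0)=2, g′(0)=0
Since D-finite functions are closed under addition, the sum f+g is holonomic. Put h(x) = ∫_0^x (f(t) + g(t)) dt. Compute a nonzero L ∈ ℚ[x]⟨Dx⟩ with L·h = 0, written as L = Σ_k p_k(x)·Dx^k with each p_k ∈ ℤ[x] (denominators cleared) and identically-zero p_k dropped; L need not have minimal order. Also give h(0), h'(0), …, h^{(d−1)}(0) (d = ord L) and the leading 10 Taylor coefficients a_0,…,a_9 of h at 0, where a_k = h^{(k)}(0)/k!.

L = (63 + 54·x + 81·x^2)·Dx^2 + (9 + 45·x + 81·x^2 + 81·x^3)·Dx^3 + (7 + 6·x + 9·x^2)·Dx^4 + (1 + 5·x + 9·x^2 + 9·x^3)·Dx^5  (order 5).
h: a_k = 0, 2, 9/2, -15/2, 27/4, -54/5, 243/10, -14661/280, 6561/56, -612279/2240, …
ICs: h(0) = 0, h′(0) = 2, h′′(0) = 9, h′′′(0) = -45, h′′′′(0) = 162.

f: a_k = 0, 9, -27/2, 27, -243/4, 729/5, -729/2, 6561/7, -19683/8, 6561, …
g: a_k = 2, 0, -9, 0, 27/4, 0, -81/40, 0, 729/2240, 0, …
L₀ := lclm(L_f,L_g); ord L₀ ≤ 2+2.
Integrate: L := L₀·Dx.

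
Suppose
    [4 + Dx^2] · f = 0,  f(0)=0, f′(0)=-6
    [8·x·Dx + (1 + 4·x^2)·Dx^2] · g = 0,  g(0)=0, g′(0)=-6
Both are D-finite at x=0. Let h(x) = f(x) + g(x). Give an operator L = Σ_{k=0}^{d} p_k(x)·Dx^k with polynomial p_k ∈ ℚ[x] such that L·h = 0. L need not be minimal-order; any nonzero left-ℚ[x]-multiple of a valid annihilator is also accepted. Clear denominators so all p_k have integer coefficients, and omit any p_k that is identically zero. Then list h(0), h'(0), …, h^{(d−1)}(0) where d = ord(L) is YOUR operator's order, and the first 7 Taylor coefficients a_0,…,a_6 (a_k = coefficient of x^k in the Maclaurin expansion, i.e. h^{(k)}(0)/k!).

f: a_k = 0, -6, 0, 4, 0, -4/5, 0, …
g: a_k = 0, -6, 0, 8, 0, -96/5, 0, …
Weyl lclm of L_f,L_g ⇒ L₀ (ord ≤ 4).
L = (-352·x + 1792·x^3 + 512·x^5)·Dx + (-4 + 112·x^2 + 576·x^4 + 256·x^6)·Dx^2 + (-88·x + 448·x^3 + 128·x^5)·Dx^3 + (-1 + 28·x^2 + 144·x^4 + 64·x^6)·Dx^4  (order 4).
h: a_k = 0, -12, 0, 12, 0, -20, 0, …
ICs: h(0) = 0, h′(0) = -12, h′′(0) = 0, h′′′(0) = 72.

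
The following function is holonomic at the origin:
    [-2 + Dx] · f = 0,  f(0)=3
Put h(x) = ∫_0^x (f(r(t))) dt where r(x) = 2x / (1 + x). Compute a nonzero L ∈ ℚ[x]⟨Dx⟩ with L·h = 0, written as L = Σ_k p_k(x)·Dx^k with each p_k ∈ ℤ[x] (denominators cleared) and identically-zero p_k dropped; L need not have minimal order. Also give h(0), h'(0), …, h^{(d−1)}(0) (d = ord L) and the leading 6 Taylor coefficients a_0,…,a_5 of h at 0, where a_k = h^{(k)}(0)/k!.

f: a_k = 3, 6, 6, 4, 2, 4/5, …
L₀ from L_f via x↦r, Dx↦r'^{-1}Dx.
Integrate: L := L₀·Dx.
L = -4·Dx + (1 + 2·x + x^2)·Dx^2  (order 2).
h: a_k = 0, 3, 6, 4, -1, -4/5, …
ICs: h(0) = 0, h′(0) = 3.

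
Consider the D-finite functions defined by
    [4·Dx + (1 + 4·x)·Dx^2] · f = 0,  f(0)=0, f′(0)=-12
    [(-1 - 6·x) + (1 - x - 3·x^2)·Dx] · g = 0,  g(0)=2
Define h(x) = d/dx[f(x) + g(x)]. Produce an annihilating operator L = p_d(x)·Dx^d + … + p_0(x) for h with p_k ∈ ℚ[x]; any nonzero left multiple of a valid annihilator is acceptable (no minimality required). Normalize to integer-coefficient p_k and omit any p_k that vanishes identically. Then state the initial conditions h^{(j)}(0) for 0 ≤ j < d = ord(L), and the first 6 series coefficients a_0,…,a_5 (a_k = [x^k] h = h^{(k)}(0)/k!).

f: a_k = 0, -12, 24, -64, 192, -3072/5, …
g: a_k = 2, 2, 8, 14, 38, 80, …
L₀ := lclm(L_f,L_g); ord L₀ ≤ 2+1.
h=h₀': d/dx-closure on L₀ ⇒ L.
L = (-212 - 1072·x - 3144·x^2 - 2160·x^3 - 2592·x^4) + (-5 - 248·x - 1922·x^2 - 4308·x^3 - 4464·x^4 - 4320·x^5)·Dx + (6 + 53·x + 108·x^2 - 110·x^3 - 519·x^4 - 1044·x^5 - 864·x^6)·Dx^2  (order 2).
h: a_k = -10, 64, -150, 920, -2672, 13452, …
ICs: h(0) = -10, h′(0) = 64.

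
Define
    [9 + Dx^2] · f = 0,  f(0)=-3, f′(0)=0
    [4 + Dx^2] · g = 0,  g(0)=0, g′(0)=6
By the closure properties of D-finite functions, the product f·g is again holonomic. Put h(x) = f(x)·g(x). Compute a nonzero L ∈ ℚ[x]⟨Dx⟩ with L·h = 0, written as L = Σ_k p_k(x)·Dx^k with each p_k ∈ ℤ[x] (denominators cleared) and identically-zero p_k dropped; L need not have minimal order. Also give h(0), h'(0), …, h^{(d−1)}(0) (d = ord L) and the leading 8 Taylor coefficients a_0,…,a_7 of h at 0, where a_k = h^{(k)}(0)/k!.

L = 25 + 26·Dx^2 + Dx^4  (order 4).
h: a_k = 0, -18, 0, 93, 0, -2343/20, 0, 19531/280, …
ICs: h(0) = 0, h′(0) = -18, h′′(0) = 0, h′′′(0) = 558.

f: a_k = -3, 0, 27/2, 0, -81/8, 0, 243/80, 0, …
g: a_k = 0, 6, 0, -4, 0, 4/5, 0, -8/105, …
h₀=f·g: eliminate ⇒ L₀, order ≤ 2·2.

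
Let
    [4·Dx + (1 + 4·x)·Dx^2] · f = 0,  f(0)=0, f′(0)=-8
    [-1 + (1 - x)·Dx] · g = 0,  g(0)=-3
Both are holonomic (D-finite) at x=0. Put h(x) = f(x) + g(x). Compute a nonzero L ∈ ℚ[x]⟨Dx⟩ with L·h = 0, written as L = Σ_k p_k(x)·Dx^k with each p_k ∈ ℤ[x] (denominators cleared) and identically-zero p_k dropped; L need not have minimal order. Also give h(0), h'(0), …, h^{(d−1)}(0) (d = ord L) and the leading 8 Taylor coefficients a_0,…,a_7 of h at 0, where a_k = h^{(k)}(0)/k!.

f: a_k = 0, -8, 16, -128/3, 128, -2048/5, 4096/3, -32768/7, …
g: a_k = -3, -3, -3, -3, -3, -3, -3, -3, …
h₀=f+g: left-lcm gives L₀, ord ≤ 3.
L = (-44 - 16·x)·Dx + (13 - 56·x - 32·x^2)·Dx^2 + (3 + 11·x - 6·x^2 - 8·x^3)·Dx^3  (order 3).
h: a_k = -3, -11, 13, -137/3, 125, -2063/5, 4087/3, -32789/7, …
ICs: h(0) = -3, h′(0) = -11, h′′(0) = 26.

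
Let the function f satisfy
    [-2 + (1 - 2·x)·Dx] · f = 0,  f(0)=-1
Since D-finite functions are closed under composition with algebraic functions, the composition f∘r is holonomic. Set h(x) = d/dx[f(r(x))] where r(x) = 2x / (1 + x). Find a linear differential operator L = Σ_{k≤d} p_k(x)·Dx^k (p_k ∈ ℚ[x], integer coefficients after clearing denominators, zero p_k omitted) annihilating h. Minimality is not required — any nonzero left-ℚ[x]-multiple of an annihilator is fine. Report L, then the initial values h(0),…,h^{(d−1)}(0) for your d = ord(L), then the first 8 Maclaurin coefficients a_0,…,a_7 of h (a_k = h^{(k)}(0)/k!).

L = 6 + (-1 + 3·x)·Dx  (order 1).
h: a_k = -4, -24, -108, -432, -1620, -5832, -20412, -69984, …
ICs: h(0) = -4.

f: a_k = -1, -2, -4, -8, -16, -32, -64, -128, …
f∘r: x↦r, Dx↦Dx/r' in L_f ⇒ L₀.
h=h₀': d/dx-closure on L₀ ⇒ L.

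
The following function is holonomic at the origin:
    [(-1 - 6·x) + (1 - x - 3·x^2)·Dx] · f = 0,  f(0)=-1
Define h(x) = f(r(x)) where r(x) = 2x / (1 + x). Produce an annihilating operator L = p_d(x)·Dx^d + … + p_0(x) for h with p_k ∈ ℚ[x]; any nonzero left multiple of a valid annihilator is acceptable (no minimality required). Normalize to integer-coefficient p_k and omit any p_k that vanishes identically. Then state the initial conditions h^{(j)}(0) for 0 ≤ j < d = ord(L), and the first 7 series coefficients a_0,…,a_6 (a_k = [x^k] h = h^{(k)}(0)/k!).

f: a_k = -1, -1, -4, -7, -19, -40, -97, …
Substitute x→r, Dx→(1/r')Dx; clear ⇒ L₀.
L = (2 + 26·x) + (-1 - x + 13·x^2 + 13·x^3)·Dx  (order 1).
h: a_k = -1, -2, -14, -26, -182, -338, -2366, …
ICs: h(0) = -1.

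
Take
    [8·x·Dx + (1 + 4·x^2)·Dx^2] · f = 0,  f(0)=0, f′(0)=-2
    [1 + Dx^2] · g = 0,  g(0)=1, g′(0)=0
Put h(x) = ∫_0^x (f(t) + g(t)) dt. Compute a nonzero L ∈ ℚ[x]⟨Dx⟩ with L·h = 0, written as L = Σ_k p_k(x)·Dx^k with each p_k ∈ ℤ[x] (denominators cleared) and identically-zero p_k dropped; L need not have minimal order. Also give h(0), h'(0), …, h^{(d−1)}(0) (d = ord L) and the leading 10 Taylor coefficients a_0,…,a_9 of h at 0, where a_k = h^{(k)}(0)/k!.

f: a_k = 0, -2, 0, 8/3, 0, -32/5, 0, 128/7, 0, -512/9, …
g: a_k = 1, 0, -1/2, 0, 1/24, 0, -1/720, 0, 1/40320, 0, …
Weyl lclm of L_f,L_g ⇒ L₀ (ord ≤ 4).
h=∫h₀ ⇒ L = L₀·Dx.
L = (-376·x + 1600·x^3 + 128·x^5)·Dx^2 + (-7 + 76·x^2 + 432·x^4 + 64·x^6)·Dx^3 + (-376·x + 1600·x^3 + 128·x^5)·Dx^4 + (-7 + 76·x^2 + 432·x^4 + 64·x^6)·Dx^5  (order 5).
h: a_k = 0, 1, -1, -1/6, 2/3, 1/120, -16/15, -1/5040, 16/7, 1/362880, …
ICs: h(0) = 0, h′(0) = 1, h′′(0) = -2, h′′′(0) = -1, h′′′′(0) = 16.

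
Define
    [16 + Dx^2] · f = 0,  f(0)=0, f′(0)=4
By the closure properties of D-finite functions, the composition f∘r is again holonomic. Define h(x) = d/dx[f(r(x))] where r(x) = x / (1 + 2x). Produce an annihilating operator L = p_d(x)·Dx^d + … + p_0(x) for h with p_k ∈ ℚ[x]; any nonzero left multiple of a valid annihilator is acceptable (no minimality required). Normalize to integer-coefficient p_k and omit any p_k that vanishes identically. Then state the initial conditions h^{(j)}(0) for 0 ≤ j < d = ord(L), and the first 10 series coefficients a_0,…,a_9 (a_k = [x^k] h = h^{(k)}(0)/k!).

f: a_k = 0, 4, 0, -32/3, 0, 128/15, 0, -1024/315, 0, 2048/2835, …
Substitute x→r, Dx→(1/r')Dx; clear ⇒ L₀.
Differentiate: ansatz ord ≤ ord L₀ ⇒ L.
L = (40 + 96·x + 96·x^2) + (12 + 72·x + 144·x^2 + 96·x^3)·Dx + (1 + 8·x + 24·x^2 + 32·x^3 + 16·x^4)·Dx^2  (order 2).
h: a_k = 4, -16, 16, 128, -2752/3, 3840, -565504/45, 1552384/45, -25222144/315, 9367552/63, …
ICs: h(0) = 4, h′(0) = -16.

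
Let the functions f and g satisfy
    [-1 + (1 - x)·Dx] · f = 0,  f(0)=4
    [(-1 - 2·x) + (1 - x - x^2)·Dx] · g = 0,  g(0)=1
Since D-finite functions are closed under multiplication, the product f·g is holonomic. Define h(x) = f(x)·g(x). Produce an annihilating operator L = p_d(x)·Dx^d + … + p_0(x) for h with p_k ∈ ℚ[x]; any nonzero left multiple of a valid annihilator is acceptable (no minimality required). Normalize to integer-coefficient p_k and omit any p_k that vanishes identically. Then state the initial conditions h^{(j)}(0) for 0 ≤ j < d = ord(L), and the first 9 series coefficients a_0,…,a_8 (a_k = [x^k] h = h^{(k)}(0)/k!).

L = (-2 + 3·x^2) + (1 - 2·x + x^3)·Dx  (order 1).
h: a_k = 4, 8, 16, 28, 48, 80, 132, 216, 352, …
ICs: h(0) = 4.

f: a_k = 4, 4, 4, 4, 4, 4, 4, 4, 4, …
g: a_k = 1, 1, 2, 3, 5, 8, 13, 21, 34, …
L₀ := L_f ⊗_s L_g (sym. prod.), ord ≤ 1.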